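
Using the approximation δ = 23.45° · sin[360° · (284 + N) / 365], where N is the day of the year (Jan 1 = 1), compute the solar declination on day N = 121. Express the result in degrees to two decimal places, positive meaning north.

360 × (284 + 121) / 365 = 399.452°; sin(399.452°) = 0.6354.
δ = 23.45 × 0.6354 = 14.900° ≈ +14.90°.

+14.90°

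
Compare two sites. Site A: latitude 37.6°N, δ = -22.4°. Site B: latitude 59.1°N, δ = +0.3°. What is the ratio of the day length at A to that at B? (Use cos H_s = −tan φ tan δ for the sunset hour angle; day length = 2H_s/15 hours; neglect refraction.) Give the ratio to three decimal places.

0.790

A: H_s = arccos(−tan 37.6° · tan -22.4°) = 71.49°, so 2H_s/15 = 9.5320 h.
B: H_s = arccos(−tan 59.1° · tan 0.3°) = 90.50°, so 2H_s/15 = 12.0667 h.
Ratio A/B = 9.5320 / 12.0667 = 0.7899.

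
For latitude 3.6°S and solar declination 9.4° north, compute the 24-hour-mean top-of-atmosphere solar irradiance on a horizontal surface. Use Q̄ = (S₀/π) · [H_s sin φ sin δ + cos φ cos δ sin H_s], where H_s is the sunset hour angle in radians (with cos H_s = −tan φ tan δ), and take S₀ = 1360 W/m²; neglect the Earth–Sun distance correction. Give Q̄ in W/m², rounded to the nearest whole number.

cos H_s = −tan(-3.6°) · tan(9.4°) = 0.0104, so H_s = arccos(0.0104) = 89.40°. In radians, H_s = 1.5603.
H_s sin φ sin δ = 1.5603 × -0.0628 × 0.1633 = -0.0160.
cos φ cos δ sin H_s = 0.9980 × 0.9866 × 0.9999 = 0.9845.
Q̄ = (1360/π) × (-0.0160 + 0.9845) = 432.90 × 0.9685 = 419.26 W/m².

419 W/m²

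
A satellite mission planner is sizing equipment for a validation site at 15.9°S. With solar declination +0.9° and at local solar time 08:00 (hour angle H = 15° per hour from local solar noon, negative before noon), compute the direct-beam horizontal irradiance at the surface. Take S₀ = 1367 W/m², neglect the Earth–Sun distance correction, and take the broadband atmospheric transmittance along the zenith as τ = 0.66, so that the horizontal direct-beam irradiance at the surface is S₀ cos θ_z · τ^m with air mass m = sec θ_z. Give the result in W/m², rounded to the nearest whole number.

Hour angle H = 15° × (8 − 12) = -60.00°.
With φ = -15.9°, δ = 0.9°, H = -60.00°: sin φ sin δ = -0.0043, cos φ cos δ cos H = 0.4808, so cos θ_z = 0.4765.
Air mass m = 1/cos θ_z = 1/0.4765 = 2.099; τ^m = 0.66^2.099 = 0.4180.
Surface direct beam = 1367 × 0.4765 × 0.4180 = 272.27 W/m².

272 W/m²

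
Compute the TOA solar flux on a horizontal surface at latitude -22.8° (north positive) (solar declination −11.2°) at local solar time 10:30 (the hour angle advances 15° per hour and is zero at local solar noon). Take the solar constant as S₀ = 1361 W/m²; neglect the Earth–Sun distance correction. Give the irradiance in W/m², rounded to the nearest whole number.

1240 W/m²

Hour angle H = 15° × (10.5 − 12) = -22.50°.
With φ = -22.8°, δ = -11.2°, H = -22.50°: sin φ sin δ = 0.0753, cos φ cos δ cos H = 0.8355, so cos θ_z = 0.9108.
Top-of-atmosphere irradiance = S₀ cos θ_z = 1361 × 0.9108 = 1239.60 W/m².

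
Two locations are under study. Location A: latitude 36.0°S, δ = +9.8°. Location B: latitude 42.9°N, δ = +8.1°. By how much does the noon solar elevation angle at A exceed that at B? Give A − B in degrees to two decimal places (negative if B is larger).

A: 90° − |-36.0 − (9.8)| = 44.20°.
B: 90° − |42.9 − (8.1)| = 55.20°.
A − B = 44.20 − 55.20 = -11.00°.

-11.00°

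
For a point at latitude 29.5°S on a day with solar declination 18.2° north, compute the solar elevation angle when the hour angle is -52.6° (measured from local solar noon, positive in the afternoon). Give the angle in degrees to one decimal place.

20.4°

cos θ_z = sin(-29.5°) sin(18.2°) + cos(-29.5°) cos(18.2°) cos(-52.60°) = -0.1538 + 0.5022 = 0.3484.
θ_z = arccos(0.3484) = 69.61°, so the elevation is 90° − 69.61° = 20.39°.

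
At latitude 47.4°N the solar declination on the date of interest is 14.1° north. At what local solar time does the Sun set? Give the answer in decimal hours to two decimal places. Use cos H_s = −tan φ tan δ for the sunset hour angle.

19.06 h

The sunset hour angle satisfies cos H_s = −tan φ tan δ = -0.2732, giving H_s = 105.85°.
Sunset is at 12 + H_s/15 = 12 + 7.057 = 19.057 h local solar time.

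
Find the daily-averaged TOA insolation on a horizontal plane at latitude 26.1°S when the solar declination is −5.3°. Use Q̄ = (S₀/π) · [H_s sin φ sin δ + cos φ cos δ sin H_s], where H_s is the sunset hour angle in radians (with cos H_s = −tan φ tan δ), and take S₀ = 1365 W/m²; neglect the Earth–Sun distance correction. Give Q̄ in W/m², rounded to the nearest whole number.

cos H_s = −tan(-26.1°) · tan(-5.3°) = -0.0454, so H_s = arccos(-0.0454) = 92.60°. In radians, H_s = 1.6162.
H_s sin φ sin δ = 1.6162 × -0.4399 × -0.0924 = 0.0657.
cos φ cos δ sin H_s = 0.8980 × 0.9957 × 0.9990 = 0.8932.
Q̄ = (1365/π) × (0.0657 + 0.8932) = 434.49 × 0.9589 = 416.63 W/m².

417 W/m²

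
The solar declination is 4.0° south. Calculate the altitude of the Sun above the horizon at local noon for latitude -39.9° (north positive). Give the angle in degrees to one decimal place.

At local solar noon the hour angle is zero, so the elevation is 90° − |φ − δ| = 90° − |-39.9° − (-4.0°)| = 90° − 35.9° = 54.1°.

54.1°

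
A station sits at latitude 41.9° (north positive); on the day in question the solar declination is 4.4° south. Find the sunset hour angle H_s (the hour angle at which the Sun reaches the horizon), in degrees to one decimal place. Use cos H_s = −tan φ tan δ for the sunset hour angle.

86.0°

The sunset hour angle satisfies cos H_s = −tan φ tan δ = 0.0690, giving H_s = 86.04°.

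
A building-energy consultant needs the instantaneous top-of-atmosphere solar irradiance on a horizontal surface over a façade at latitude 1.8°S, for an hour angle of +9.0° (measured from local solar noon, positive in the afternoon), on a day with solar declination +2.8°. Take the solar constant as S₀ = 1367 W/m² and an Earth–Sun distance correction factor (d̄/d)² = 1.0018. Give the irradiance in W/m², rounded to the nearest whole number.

1348 W/m²

cos θ_z = sin φ sin δ + cos φ cos δ cos H = (-0.0314)(0.0488) + (0.9995)(0.9988)(0.9877) = 0.9845.
Top-of-atmosphere irradiance = S₀ (d̄/d)² cos θ_z = 1367 × 1.0018 × 0.9845 = 1348.23 W/m².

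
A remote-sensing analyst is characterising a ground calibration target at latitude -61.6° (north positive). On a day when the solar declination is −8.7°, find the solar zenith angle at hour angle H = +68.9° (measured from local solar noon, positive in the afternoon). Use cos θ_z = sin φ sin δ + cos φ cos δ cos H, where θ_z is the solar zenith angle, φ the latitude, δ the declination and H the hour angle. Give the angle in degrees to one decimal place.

With φ = -61.6°, δ = -8.7°, H = 68.90°: sin φ sin δ = 0.1331, cos φ cos δ cos H = 0.1693, so cos θ_z = 0.3024.
θ_z = arccos(0.3024) = 72.40°.

72.4°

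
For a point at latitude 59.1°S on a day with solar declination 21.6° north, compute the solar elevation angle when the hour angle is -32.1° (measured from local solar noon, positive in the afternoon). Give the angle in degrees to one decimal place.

5.1°

With φ = -59.1°, δ = 21.6°, H = -32.10°: sin φ sin δ = -0.3159, cos φ cos δ cos H = 0.4045, so cos θ_z = 0.0886.
θ_z = arccos(0.0886) = 84.92°, so the elevation is 90° − 84.92° = 5.08°.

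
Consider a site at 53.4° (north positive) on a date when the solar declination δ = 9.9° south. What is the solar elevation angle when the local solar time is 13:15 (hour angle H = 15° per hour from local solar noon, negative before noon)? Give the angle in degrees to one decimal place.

Hour angle H = 15° × (13.25 − 12) = 18.75°.
cos θ_z = sin φ sin δ + cos φ cos δ cos H = (0.8028)(-0.1719) + (0.5962)(0.9851)(0.9469) = 0.4181.
θ_z = arccos(0.4181) = 65.29°, so the elevation is 90° − 65.29° = 24.71°.

24.7°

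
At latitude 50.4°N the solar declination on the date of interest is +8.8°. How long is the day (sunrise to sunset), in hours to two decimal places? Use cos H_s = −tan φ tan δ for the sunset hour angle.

cos H_s = −tan(50.4°) · tan(8.8°) = -0.1871, so H_s = arccos(-0.1871) = 100.78°.
Day length = 2 H_s / 15° h⁻¹ = 201.56° / 15 = 13.437 h.

13.44 hours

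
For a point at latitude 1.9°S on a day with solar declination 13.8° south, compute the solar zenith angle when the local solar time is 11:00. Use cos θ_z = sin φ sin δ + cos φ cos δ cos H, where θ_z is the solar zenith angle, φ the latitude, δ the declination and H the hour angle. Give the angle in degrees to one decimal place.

Hour angle H = 15° × (11 − 12) = -15.00°.
With φ = -1.9°, δ = -13.8°, H = -15.00°: sin φ sin δ = 0.0079, cos φ cos δ cos H = 0.9375, so cos θ_z = 0.9454.
θ_z = arccos(0.9454) = 19.02°.

19.0°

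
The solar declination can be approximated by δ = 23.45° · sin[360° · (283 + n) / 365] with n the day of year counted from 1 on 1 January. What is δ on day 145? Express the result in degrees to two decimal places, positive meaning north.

+20.73°

360 × (283 + 145) / 365 = 422.137°; sin(422.137°) = 0.8841.
δ = 23.45 × 0.8841 = 20.732° ≈ +20.73°.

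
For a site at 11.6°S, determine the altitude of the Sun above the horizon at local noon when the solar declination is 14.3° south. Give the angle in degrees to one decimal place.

87.3°

At local solar noon the hour angle is zero, so the elevation is 90° − |φ − δ| = 90° − |-11.6° − (-14.3°)| = 90° − 2.7° = 87.3°.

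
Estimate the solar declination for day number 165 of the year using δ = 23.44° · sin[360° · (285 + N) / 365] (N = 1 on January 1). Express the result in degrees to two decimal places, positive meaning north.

360 × (285 + 165) / 365 = 443.836°; sin(443.836°) = 0.9942.
δ = 23.44 × 0.9942 = 23.304° ≈ +23.30°.

+23.30°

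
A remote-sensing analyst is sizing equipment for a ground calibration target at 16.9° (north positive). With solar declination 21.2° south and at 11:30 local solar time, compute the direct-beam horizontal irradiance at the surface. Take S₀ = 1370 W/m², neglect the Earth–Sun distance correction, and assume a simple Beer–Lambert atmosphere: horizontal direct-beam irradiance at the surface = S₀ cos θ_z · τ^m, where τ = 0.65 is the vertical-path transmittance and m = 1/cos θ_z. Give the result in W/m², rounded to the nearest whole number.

Hour angle H = 15° × (11.5 − 12) = -7.50°.
cos θ_z = sin φ sin δ + cos φ cos δ cos H = (0.2907)(-0.3616) + (0.9568)(0.9323)(0.9914) = 0.7792.
Air mass m = 1/cos θ_z = 1/0.7792 = 1.283; τ^m = 0.65^1.283 = 0.5754.
Surface direct beam = 1370 × 0.7792 × 0.5754 = 614.24 W/m².

614 W/m²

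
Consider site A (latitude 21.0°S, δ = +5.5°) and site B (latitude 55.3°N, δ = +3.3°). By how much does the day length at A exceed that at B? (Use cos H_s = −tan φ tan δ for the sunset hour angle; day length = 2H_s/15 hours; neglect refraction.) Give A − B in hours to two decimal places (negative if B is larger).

A: H_s = arccos(−tan -21.0° · tan 5.5°) = 87.88°, so 2H_s/15 = 11.7173 h.
B: H_s = arccos(−tan 55.3° · tan 3.3°) = 94.78°, so 2H_s/15 = 12.6373 h.
A − B = 11.7173 − 12.6373 = -0.9200 h.

-0.92 h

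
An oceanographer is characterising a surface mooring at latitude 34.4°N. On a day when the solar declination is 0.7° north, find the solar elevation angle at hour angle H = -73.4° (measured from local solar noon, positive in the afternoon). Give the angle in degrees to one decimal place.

cos θ_z = sin(34.4°) sin(0.7°) + cos(34.4°) cos(0.7°) cos(-73.40°) = 0.0069 + 0.2357 = 0.2426.
θ_z = arccos(0.2426) = 75.96°, so the elevation is 90° − 75.96° = 14.04°.

14.0°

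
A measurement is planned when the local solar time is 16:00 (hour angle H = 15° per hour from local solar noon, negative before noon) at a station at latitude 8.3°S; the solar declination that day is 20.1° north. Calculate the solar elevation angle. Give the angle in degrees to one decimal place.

Hour angle H = 15° × (16 − 12) = 60.00°.
With φ = -8.3°, δ = 20.1°, H = 60.00°: sin φ sin δ = -0.0496, cos φ cos δ cos H = 0.4646, so cos θ_z = 0.4150.
θ_z = arccos(0.4150) = 65.48°, so the elevation is 90° − 65.48° = 24.52°.

24.5°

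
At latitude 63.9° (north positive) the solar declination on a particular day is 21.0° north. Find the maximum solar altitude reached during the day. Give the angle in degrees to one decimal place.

At local solar noon the hour angle is zero, so the elevation is 90° − |φ − δ| = 90° − |63.9° − (21.0°)| = 90° − 42.9° = 47.1°.

47.1°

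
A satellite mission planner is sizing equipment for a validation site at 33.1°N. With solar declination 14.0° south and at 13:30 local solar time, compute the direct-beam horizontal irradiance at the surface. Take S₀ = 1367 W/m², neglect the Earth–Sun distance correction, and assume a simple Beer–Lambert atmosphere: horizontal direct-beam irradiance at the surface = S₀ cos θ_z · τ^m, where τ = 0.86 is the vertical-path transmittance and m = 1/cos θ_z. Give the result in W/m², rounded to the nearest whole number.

Hour angle H = 15° × (13.5 − 12) = 22.50°.
cos θ_z = sin(33.1°) sin(-14.0°) + cos(33.1°) cos(-14.0°) cos(22.50°) = -0.1321 + 0.7510 = 0.6189.
Air mass m = 1/cos θ_z = 1/0.6189 = 1.616; τ^m = 0.86^1.616 = 0.7837.
Surface direct beam = 1367 × 0.6189 × 0.7837 = 663.04 W/m².

663 W/m²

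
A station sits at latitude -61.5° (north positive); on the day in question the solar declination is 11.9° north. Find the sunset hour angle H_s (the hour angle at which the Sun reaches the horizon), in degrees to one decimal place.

The sunset hour angle satisfies cos H_s = −tan φ tan δ = 0.3881, giving H_s = 67.16°.

67.2°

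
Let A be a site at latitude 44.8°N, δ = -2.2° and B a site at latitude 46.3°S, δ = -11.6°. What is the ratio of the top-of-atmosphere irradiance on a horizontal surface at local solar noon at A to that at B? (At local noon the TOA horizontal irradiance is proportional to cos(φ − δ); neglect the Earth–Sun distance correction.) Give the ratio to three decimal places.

0.830

A: cos θ_z = cos(44.8° − (-2.2°)) = 0.6820.
B: cos θ_z = cos(-46.3° − (-11.6°)) = 0.8221.
Ratio A/B = 0.6820 / 0.8221 = 0.8296.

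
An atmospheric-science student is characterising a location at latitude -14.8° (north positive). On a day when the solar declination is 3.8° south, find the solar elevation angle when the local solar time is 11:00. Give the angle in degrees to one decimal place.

71.6°

Hour angle H = 15° × (11 − 12) = -15.00°.
With φ = -14.8°, δ = -3.8°, H = -15.00°: sin φ sin δ = 0.0169, cos φ cos δ cos H = 0.9318, so cos θ_z = 0.9487.
θ_z = arccos(0.9487) = 18.43°, so the elevation is 90° − 18.43° = 71.57°.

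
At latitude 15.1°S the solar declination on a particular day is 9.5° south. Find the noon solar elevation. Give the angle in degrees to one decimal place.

84.4°

At local solar noon the hour angle is zero, so the elevation is 90° − |φ − δ| = 90° − |-15.1° − (-9.5°)| = 90° − 5.6° = 84.4°.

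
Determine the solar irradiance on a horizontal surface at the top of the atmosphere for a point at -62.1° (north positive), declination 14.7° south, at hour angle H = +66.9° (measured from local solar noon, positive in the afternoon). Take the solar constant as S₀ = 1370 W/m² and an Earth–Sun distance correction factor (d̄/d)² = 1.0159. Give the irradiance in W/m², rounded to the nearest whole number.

cos θ_z = sin φ sin δ + cos φ cos δ cos H = (-0.8838)(-0.2538) + (0.4679)(0.9673)(0.3923) = 0.4019.
Top-of-atmosphere irradiance = S₀ (d̄/d)² cos θ_z = 1370 × 1.0159 × 0.4019 = 559.36 W/m².

559 W/m²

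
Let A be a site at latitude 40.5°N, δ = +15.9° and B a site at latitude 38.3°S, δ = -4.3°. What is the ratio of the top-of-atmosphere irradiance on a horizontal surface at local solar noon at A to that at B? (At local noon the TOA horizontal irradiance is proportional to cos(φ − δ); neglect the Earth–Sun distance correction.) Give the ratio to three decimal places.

A: cos θ_z = cos(40.5° − (15.9°)) = 0.9092.
B: cos θ_z = cos(-38.3° − (-4.3°)) = 0.8290.
Ratio A/B = 0.9092 / 0.8290 = 1.0967.

1.097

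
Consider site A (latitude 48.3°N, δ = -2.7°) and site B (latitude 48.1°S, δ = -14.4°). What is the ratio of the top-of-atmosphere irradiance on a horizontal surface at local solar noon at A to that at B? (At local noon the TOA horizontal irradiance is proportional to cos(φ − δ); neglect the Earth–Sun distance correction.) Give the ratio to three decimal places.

A: cos θ_z = cos(48.3° − (-2.7°)) = 0.6293.
B: cos θ_z = cos(-48.1° − (-14.4°)) = 0.8320.
Ratio A/B = 0.6293 / 0.8320 = 0.7564.

0.756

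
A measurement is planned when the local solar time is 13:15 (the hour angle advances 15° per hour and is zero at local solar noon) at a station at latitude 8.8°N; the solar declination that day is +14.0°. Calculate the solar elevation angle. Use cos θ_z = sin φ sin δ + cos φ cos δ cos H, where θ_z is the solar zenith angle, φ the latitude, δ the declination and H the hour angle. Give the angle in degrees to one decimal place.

70.9°

Hour angle H = 15° × (13.25 − 12) = 18.75°.
cos θ_z = sin(8.8°) sin(14.0°) + cos(8.8°) cos(14.0°) cos(18.75°) = 0.0370 + 0.9080 = 0.9450.
θ_z = arccos(0.9450) = 19.09°, so the elevation is 90° − 19.09° = 70.91°.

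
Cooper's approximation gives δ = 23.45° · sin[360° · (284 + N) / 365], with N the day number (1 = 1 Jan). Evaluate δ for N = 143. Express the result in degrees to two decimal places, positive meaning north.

+20.54°

360 × (284 + 143) / 365 = 421.151°; sin(421.151°) = 0.8759.
δ = 23.45 × 0.8759 = 20.540° ≈ +20.54°.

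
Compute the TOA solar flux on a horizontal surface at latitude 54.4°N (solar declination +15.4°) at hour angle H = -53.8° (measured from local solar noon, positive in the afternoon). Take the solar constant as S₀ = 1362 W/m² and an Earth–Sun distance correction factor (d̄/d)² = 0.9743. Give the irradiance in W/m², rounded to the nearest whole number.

726 W/m²

cos θ_z = sin φ sin δ + cos φ cos δ cos H = (0.8131)(0.2656) + (0.5821)(0.9641)(0.5906) = 0.5474.
Top-of-atmosphere irradiance = S₀ (d̄/d)² cos θ_z = 1362 × 0.9743 × 0.5474 = 726.40 W/m².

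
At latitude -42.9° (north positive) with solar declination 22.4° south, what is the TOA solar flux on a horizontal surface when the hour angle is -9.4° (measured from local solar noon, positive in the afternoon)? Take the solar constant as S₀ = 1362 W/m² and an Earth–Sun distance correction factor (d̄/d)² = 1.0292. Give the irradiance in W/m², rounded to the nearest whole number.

With φ = -42.9°, δ = -22.4°, H = -9.40°: sin φ sin δ = 0.2594, cos φ cos δ cos H = 0.6682, so cos θ_z = 0.9276.
Top-of-atmosphere irradiance = S₀ (d̄/d)² cos θ_z = 1362 × 1.0292 × 0.9276 = 1300.28 W/m².

1300 W/m²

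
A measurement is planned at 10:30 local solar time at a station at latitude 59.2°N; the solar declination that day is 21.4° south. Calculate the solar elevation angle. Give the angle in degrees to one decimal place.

Hour angle H = 15° × (10.5 − 12) = -22.50°.
cos θ_z = sin φ sin δ + cos φ cos δ cos H = (0.8590)(-0.3649) + (0.5120)(0.9311)(0.9239) = 0.1270.
θ_z = arccos(0.1270) = 82.70°, so the elevation is 90° − 82.70° = 7.30°.

7.3°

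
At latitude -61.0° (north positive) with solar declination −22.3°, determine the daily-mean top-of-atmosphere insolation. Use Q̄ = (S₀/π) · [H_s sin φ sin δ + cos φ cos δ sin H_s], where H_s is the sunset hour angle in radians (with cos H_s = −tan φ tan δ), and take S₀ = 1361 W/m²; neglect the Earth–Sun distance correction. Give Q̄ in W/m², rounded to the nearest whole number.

476 W/m²

The sunset hour angle satisfies cos H_s = −tan φ tan δ = -0.7399, giving H_s = 137.72°. In radians, H_s = 2.4037.
H_s sin φ sin δ = 2.4037 × -0.8746 × -0.3795 = 0.7978.
cos φ cos δ sin H_s = 0.4848 × 0.9252 × 0.6727 = 0.3017.
Q̄ = (1361/π) × (0.7978 + 0.3017) = 433.22 × 1.0995 = 476.33 W/m².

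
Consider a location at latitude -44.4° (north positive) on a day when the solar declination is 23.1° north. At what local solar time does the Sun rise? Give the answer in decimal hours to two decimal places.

7.65 h

The sunset hour angle satisfies cos H_s = −tan φ tan δ = 0.4177, giving H_s = 65.31°.
Sunrise is at 12 − H_s/15 = 12 − 4.354 = 7.646 h local solar time.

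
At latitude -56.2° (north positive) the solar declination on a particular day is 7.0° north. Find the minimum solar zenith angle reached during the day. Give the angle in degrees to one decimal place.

At local solar noon the hour angle is zero, so the zenith angle is |φ − δ| = |-56.2° − (7.0°)| = 63.2°.

63.2°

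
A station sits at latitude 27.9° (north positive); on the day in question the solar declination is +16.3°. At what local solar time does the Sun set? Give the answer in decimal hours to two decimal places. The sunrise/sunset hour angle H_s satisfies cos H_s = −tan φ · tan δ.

−tan φ tan δ = −(0.5295)(0.2924) = -0.1548; H_s = arccos(-0.1548) = 98.91°.
Sunset is at 12 + H_s/15 = 12 + 6.594 = 18.594 h local solar time.

18.59 h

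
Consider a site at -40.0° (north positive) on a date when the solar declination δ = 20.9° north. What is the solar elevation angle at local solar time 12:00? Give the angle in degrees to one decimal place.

Hour angle H = 15° × (12 − 12) = 0.00°.
cos θ_z = sin(-40.0°) sin(20.9°) + cos(-40.0°) cos(20.9°) cos(0.00°) = -0.2293 + 0.7156 = 0.4863.
θ_z = arccos(0.4863) = 60.90°, so the elevation is 90° − 60.90° = 29.10°.

29.1°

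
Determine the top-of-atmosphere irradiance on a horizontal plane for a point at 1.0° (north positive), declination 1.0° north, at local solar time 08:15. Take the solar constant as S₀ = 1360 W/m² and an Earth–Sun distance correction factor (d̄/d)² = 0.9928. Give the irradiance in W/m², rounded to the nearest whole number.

Hour angle H = 15° × (8.25 − 12) = -56.25°.
With φ = 1.0°, δ = 1.0°, H = -56.25°: sin φ sin δ = 0.0003, cos φ cos δ cos H = 0.5554, so cos θ_z = 0.5557.
Top-of-atmosphere irradiance = S₀ (d̄/d)² cos θ_z = 1360 × 0.9928 × 0.5557 = 750.31 W/m².

750 W/m²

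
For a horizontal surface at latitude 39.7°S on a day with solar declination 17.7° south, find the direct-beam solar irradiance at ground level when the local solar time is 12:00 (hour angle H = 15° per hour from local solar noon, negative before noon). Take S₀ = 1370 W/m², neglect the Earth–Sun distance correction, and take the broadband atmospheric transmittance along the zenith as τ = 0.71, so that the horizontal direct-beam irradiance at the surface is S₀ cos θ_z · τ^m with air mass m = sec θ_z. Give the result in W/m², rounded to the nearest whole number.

878 W/m²

Hour angle H = 15° × (12 − 12) = 0.00°.
cos θ_z = sin φ sin δ + cos φ cos δ cos H = (-0.6388)(-0.3040) + (0.7694)(0.9527)(1.0000) = 0.9272.
Air mass m = 1/cos θ_z = 1/0.9272 = 1.079; τ^m = 0.71^1.079 = 0.6910.
Surface direct beam = 1370 × 0.9272 × 0.6910 = 877.75 W/m².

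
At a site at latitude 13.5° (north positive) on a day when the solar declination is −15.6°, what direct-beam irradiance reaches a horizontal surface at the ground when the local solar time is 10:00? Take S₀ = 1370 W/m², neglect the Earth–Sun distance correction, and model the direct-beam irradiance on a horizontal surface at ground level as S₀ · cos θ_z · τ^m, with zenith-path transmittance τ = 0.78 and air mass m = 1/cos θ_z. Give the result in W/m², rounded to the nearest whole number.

736 W/m²

Hour angle H = 15° × (10 − 12) = -30.00°.
With φ = 13.5°, δ = -15.6°, H = -30.00°: sin φ sin δ = -0.0628, cos φ cos δ cos H = 0.8111, so cos θ_z = 0.7483.
Air mass m = 1/cos θ_z = 1/0.7483 = 1.336; τ^m = 0.78^1.336 = 0.7175.
Surface direct beam = 1370 × 0.7483 × 0.7175 = 735.56 W/m².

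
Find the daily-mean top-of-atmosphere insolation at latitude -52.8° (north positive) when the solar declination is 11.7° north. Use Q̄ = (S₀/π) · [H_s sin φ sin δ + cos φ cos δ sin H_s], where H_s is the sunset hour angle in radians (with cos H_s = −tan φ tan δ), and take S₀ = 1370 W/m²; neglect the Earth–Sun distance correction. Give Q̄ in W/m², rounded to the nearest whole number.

157 W/m²

cos H_s = −tan(-52.8°) · tan(11.7°) = 0.2728, so H_s = arccos(0.2728) = 74.17°. In radians, H_s = 1.2945.
H_s sin φ sin δ = 1.2945 × -0.7965 × 0.2028 = -0.2091.
cos φ cos δ sin H_s = 0.6046 × 0.9792 × 0.9621 = 0.5696.
Q̄ = (1370/π) × (-0.2091 + 0.5696) = 436.08 × 0.3605 = 157.21 W/m².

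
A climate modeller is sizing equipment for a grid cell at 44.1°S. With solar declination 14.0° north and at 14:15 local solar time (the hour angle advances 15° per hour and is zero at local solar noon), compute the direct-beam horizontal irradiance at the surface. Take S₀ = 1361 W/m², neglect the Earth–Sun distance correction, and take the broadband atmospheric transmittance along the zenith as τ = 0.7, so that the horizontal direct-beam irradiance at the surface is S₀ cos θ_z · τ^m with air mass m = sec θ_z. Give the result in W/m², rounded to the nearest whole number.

235 W/m²

Hour angle H = 15° × (14.25 − 12) = 33.75°.
cos θ_z = sin(-44.1°) sin(14.0°) + cos(-44.1°) cos(14.0°) cos(33.75°) = -0.1684 + 0.5794 = 0.4110.
Air mass m = 1/cos θ_z = 1/0.4110 = 2.433; τ^m = 0.7^2.433 = 0.4199.
Surface direct beam = 1361 × 0.4110 × 0.4199 = 234.88 W/m².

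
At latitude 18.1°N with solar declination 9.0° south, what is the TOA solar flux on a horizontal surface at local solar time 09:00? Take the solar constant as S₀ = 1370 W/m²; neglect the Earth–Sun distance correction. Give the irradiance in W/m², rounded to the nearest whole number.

843 W/m²

Hour angle H = 15° × (9 − 12) = -45.00°.
cos θ_z = sin(18.1°) sin(-9.0°) + cos(18.1°) cos(-9.0°) cos(-45.00°) = -0.0486 + 0.6638 = 0.6152.
Top-of-atmosphere irradiance = S₀ cos θ_z = 1370 × 0.6152 = 842.82 W/m².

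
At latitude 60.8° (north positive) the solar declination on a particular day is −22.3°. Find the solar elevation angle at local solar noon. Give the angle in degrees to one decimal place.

At local solar noon the hour angle is zero, so the elevation is 90° − |φ − δ| = 90° − |60.8° − (-22.3°)| = 90° − 83.1° = 6.9°.

6.9°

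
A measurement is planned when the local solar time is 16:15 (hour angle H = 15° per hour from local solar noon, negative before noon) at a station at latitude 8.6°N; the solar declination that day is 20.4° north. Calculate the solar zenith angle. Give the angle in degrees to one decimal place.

62.5°

Hour angle H = 15° × (16.25 − 12) = 63.75°.
cos θ_z = sin φ sin δ + cos φ cos δ cos H = (0.1495)(0.3486) + (0.9888)(0.9373)(0.4423) = 0.4620.
θ_z = arccos(0.4620) = 62.48°.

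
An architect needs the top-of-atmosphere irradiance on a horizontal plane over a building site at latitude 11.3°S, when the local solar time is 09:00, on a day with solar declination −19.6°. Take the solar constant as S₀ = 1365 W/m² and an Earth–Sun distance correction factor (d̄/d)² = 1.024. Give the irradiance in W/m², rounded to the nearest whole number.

1005 W/m²

Hour angle H = 15° × (9 − 12) = -45.00°.
cos θ_z = sin(-11.3°) sin(-19.6°) + cos(-11.3°) cos(-19.6°) cos(-45.00°) = 0.0657 + 0.6532 = 0.7189.
Top-of-atmosphere irradiance = S₀ (d̄/d)² cos θ_z = 1365 × 1.024 × 0.7189 = 1004.85 W/m².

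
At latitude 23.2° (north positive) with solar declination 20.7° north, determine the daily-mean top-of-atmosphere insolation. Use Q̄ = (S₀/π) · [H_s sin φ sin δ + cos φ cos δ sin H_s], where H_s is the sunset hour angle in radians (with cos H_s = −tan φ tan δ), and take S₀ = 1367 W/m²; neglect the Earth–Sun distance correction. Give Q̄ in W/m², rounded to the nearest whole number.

474 W/m²

cos H_s = −tan(23.2°) · tan(20.7°) = -0.1620, so H_s = arccos(-0.1620) = 99.32°. In radians, H_s = 1.7335.
H_s sin φ sin δ = 1.7335 × 0.3939 × 0.3535 = 0.2414.
cos φ cos δ sin H_s = 0.9191 × 0.9354 × 0.9868 = 0.8484.
Q̄ = (1367/π) × (0.2414 + 0.8484) = 435.13 × 1.0898 = 474.20 W/m².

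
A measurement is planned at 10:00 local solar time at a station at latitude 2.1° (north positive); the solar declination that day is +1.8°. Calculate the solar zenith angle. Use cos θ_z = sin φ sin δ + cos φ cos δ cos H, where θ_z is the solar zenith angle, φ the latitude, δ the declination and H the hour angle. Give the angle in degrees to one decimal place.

30.0°

Hour angle H = 15° × (10 − 12) = -30.00°.
cos θ_z = sin(2.1°) sin(1.8°) + cos(2.1°) cos(1.8°) cos(-30.00°) = 0.0012 + 0.8650 = 0.8662.
θ_z = arccos(0.8662) = 29.98°.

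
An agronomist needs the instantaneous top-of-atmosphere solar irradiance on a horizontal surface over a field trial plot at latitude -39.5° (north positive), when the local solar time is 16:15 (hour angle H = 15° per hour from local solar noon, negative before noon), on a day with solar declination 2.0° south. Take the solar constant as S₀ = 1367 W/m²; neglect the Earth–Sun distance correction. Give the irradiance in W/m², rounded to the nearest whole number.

497 W/m²

Hour angle H = 15° × (16.25 − 12) = 63.75°.
cos θ_z = sin φ sin δ + cos φ cos δ cos H = (-0.6361)(-0.0349) + (0.7716)(0.9994)(0.4423) = 0.3633.
Top-of-atmosphere irradiance = S₀ cos θ_z = 1367 × 0.3633 = 496.63 W/m².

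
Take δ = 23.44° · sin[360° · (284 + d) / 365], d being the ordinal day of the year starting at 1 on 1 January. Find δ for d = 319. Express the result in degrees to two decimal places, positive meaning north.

360 × (284 + 319) / 365 = 594.740°; sin(594.740°) = -0.8165.
δ = 23.44 × -0.8165 = -19.139° ≈ -19.14°.

-19.14°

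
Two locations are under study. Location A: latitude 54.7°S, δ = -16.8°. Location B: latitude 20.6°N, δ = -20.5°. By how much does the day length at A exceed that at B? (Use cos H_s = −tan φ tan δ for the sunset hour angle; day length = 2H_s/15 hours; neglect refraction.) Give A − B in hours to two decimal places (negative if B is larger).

A: H_s = arccos(−tan -54.7° · tan -16.8°) = 115.24°, so 2H_s/15 = 15.3653 h.
B: H_s = arccos(−tan 20.6° · tan -20.5°) = 81.92°, so 2H_s/15 = 10.9227 h.
A − B = 15.3653 − 10.9227 = 4.4426 h.

+4.44 h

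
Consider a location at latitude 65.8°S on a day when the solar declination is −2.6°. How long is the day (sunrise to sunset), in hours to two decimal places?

12.77 hours

−tan φ tan δ = −(-2.2251)(-0.0454) = -0.1010; H_s = arccos(-0.1010) = 95.80°.
Day length = 2 H_s / 15° h⁻¹ = 191.60° / 15 = 12.773 h.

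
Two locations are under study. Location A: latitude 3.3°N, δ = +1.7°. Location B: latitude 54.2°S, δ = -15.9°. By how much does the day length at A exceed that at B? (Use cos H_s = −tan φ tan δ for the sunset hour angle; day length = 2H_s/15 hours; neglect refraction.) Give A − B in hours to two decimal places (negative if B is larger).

-3.09 h

A: H_s = arccos(−tan 3.3° · tan 1.7°) = 90.10°, so 2H_s/15 = 12.0133 h.
B: H_s = arccos(−tan -54.2° · tan -15.9°) = 113.26°, so 2H_s/15 = 15.1013 h.
A − B = 12.0133 − 15.1013 = -3.0880 h.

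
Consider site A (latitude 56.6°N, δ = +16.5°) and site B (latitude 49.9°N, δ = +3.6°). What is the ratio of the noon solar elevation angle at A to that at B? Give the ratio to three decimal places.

1.142

A: 90° − |56.6 − (16.5)| = 49.90°.
B: 90° − |49.9 − (3.6)| = 43.70°.
Ratio A/B = 49.9000 / 43.7000 = 1.1419.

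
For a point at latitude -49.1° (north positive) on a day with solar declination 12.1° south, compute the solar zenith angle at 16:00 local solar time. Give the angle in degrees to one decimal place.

Hour angle H = 15° × (16 − 12) = 60.00°.
cos θ_z = sin(-49.1°) sin(-12.1°) + cos(-49.1°) cos(-12.1°) cos(60.00°) = 0.1584 + 0.3201 = 0.4785.
θ_z = arccos(0.4785) = 61.41°.

61.4°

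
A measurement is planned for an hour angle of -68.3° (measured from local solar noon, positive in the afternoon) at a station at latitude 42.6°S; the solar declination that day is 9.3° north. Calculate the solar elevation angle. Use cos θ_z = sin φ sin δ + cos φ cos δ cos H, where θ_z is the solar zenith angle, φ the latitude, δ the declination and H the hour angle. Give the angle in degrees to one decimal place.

9.2°

cos θ_z = sin(-42.6°) sin(9.3°) + cos(-42.6°) cos(9.3°) cos(-68.30°) = -0.1094 + 0.2686 = 0.1592.
θ_z = arccos(0.1592) = 80.84°, so the elevation is 90° − 80.84° = 9.16°.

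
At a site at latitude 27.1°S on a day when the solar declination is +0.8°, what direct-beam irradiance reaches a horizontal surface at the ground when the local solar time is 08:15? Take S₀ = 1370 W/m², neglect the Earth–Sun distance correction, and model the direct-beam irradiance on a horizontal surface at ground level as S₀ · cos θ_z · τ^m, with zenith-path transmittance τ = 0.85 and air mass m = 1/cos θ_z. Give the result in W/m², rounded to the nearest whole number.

Hour angle H = 15° × (8.25 − 12) = -56.25°.
With φ = -27.1°, δ = 0.8°, H = -56.25°: sin φ sin δ = -0.0064, cos φ cos δ cos H = 0.4945, so cos θ_z = 0.4881.
Air mass m = 1/cos θ_z = 1/0.4881 = 2.049; τ^m = 0.85^2.049 = 0.7168.
Surface direct beam = 1370 × 0.4881 × 0.7168 = 479.32 W/m².

479 W/m²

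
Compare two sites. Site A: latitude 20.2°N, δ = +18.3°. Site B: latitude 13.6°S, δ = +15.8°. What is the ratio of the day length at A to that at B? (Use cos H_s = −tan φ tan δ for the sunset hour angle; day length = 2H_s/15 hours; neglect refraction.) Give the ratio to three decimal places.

A: H_s = arccos(−tan 20.2° · tan 18.3°) = 96.99°, so 2H_s/15 = 12.9320 h.
B: H_s = arccos(−tan -13.6° · tan 15.8°) = 86.07°, so 2H_s/15 = 11.4760 h.
Ratio A/B = 12.9320 / 11.4760 = 1.1269.

1.127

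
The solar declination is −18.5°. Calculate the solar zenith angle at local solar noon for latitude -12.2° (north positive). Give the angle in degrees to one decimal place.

At local solar noon the hour angle is zero, so the zenith angle is |φ − δ| = |-12.2° − (-18.5°)| = 6.3°.

6.3°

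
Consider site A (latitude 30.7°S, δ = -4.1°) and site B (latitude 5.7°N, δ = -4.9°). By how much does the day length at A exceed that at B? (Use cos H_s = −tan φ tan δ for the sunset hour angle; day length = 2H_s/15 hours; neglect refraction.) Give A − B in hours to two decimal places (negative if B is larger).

A: H_s = arccos(−tan -30.7° · tan -4.1°) = 92.44°, so 2H_s/15 = 12.3253 h.
B: H_s = arccos(−tan 5.7° · tan -4.9°) = 89.51°, so 2H_s/15 = 11.9347 h.
A − B = 12.3253 − 11.9347 = 0.3906 h.

+0.39 h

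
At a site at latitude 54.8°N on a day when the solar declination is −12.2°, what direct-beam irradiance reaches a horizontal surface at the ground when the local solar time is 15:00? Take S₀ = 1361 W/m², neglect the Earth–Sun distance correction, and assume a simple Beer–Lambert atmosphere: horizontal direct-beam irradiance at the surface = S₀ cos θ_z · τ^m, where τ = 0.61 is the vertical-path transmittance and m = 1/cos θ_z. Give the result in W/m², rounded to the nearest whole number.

Hour angle H = 15° × (15 − 12) = 45.00°.
With φ = 54.8°, δ = -12.2°, H = 45.00°: sin φ sin δ = -0.1727, cos φ cos δ cos H = 0.3984, so cos θ_z = 0.2257.
Air mass m = 1/cos θ_z = 1/0.2257 = 4.431; τ^m = 0.61^4.431 = 0.1119.
Surface direct beam = 1361 × 0.2257 × 0.1119 = 34.37 W/m².

34 W/m²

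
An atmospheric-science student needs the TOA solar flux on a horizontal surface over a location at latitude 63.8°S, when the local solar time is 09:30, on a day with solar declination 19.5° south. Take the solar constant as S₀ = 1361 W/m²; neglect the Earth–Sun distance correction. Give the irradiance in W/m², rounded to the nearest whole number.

Hour angle H = 15° × (9.5 − 12) = -37.50°.
cos θ_z = sin φ sin δ + cos φ cos δ cos H = (-0.8973)(-0.3338) + (0.4415)(0.9426)(0.7934) = 0.6297.
Top-of-atmosphere irradiance = S₀ cos θ_z = 1361 × 0.6297 = 857.02 W/m².

857 W/m²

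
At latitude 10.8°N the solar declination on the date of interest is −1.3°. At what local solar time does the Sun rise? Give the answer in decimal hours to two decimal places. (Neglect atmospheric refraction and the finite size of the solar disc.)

6.02 h

The sunset hour angle satisfies cos H_s = −tan φ tan δ = 0.0043, giving H_s = 89.75°.
Sunrise is at 12 − H_s/15 = 12 − 5.983 = 6.017 h local solar time.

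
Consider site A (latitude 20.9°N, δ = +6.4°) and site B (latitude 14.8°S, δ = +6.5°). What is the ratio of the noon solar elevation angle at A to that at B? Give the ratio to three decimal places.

A: 90° − |20.9 − (6.4)| = 75.50°.
B: 90° − |-14.8 − (6.5)| = 68.70°.
Ratio A/B = 75.5000 / 68.7000 = 1.0990.

1.099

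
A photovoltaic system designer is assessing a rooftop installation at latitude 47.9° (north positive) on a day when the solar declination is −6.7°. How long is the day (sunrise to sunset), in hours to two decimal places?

The sunset hour angle satisfies cos H_s = −tan φ tan δ = 0.1300, giving H_s = 82.53°.
Day length = 2 H_s / 15° h⁻¹ = 165.06° / 15 = 11.004 h.

11.00 hours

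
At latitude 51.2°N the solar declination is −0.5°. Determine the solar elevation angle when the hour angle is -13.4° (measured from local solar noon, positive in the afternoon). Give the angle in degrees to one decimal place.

37.1°

cos θ_z = sin φ sin δ + cos φ cos δ cos H = (0.7793)(-0.0087) + (0.6266)(1.0000)(0.9728) = 0.6028.
θ_z = arccos(0.6028) = 52.93°, so the elevation is 90° − 52.93° = 37.07°.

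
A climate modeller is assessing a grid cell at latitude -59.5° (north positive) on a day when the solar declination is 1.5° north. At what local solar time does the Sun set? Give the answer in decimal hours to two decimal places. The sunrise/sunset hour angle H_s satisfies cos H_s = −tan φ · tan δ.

−tan φ tan δ = −(-1.6977)(0.0262) = 0.0445; H_s = arccos(0.0445) = 87.45°.
Sunset is at 12 + H_s/15 = 12 + 5.830 = 17.830 h local solar time.

17.83 h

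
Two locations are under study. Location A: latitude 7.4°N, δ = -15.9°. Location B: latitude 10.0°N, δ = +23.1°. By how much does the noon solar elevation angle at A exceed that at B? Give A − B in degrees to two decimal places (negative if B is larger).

-10.20°

A: 90° − |7.4 − (-15.9)| = 66.70°.
B: 90° − |10.0 − (23.1)| = 76.90°.
A − B = 66.70 − 76.90 = -10.20°.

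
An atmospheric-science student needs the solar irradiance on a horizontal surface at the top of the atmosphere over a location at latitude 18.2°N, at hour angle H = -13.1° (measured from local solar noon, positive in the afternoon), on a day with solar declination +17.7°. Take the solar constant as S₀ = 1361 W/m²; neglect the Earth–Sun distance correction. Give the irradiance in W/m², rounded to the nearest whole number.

With φ = 18.2°, δ = 17.7°, H = -13.10°: sin φ sin δ = 0.0950, cos φ cos δ cos H = 0.8814, so cos θ_z = 0.9764.
Top-of-atmosphere irradiance = S₀ cos θ_z = 1361 × 0.9764 = 1328.88 W/m².

1329 W/m²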